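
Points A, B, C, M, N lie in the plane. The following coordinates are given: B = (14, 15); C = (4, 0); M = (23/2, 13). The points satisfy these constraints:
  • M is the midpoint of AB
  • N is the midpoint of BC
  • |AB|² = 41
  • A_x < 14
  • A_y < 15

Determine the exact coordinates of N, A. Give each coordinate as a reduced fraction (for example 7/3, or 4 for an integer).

N = (9, 15/2)
A = (9, 11)

1. A_x = 9  [A = 2·M−B = 2·(23/2, 13)−(14, 15)]
2. A_y = 11  [A = 2·M−B = 2·(23/2, 13)−(14, 15)]
   so A = (9, 11)
3. N_x = 9  [2·N = B+C = (14, 15)+(4, 0)]
4. N_y = 15/2  [2·N = B+C = (14, 15)+(4, 0)]
   so N = (9, 15/2)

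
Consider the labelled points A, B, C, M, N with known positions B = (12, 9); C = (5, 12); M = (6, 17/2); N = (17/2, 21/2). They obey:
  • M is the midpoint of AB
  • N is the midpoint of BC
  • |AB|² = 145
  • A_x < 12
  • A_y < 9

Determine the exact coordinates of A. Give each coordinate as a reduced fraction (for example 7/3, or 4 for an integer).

A = (0, 8)

1. A_x = 0  [A = 2·M−B = 2·(6, 17/2)−(12, 9)]
2. A_y = 8  [A = 2·M−B = 2·(6, 17/2)−(12, 9)]
   so A = (0, 8)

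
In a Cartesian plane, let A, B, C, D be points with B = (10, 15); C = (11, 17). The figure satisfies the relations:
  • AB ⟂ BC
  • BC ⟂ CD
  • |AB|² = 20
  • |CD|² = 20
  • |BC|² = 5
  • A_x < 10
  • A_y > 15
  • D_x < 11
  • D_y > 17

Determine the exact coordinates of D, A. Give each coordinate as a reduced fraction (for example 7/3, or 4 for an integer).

1. D_x = 7  [[BC ⟂ CD ⇒ 1x+2y-45=0] ∩ [|D−(11, 17)|²=20]]
2. D_y = 19  [[BC ⟂ CD ⇒ 1x+2y-45=0] ∩ [|D−(11, 17)|²=20]]
   so D = (7, 19)
3. A_x = 6  [[AB ⟂ BC ⇒ -1x-2y+40=0] ∩ [|A−(10, 15)|²=20]]
4. A_y = 17  [[AB ⟂ BC ⇒ -1x-2y+40=0] ∩ [|A−(10, 15)|²=20]]
   so A = (6, 17)

D = (7, 19)
A = (6, 17)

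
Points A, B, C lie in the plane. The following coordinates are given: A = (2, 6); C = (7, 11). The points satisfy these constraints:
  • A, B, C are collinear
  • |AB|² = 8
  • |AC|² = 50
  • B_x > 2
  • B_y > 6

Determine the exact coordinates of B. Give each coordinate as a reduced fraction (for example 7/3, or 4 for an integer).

1. B_x = 4  [[A, B, C are collinear ⇒ 5x-5y+20=0] ∩ [|B−(2, 6)|²=8]]
2. B_y = 8  [[A, B, C are collinear ⇒ 5x-5y+20=0] ∩ [|B−(2, 6)|²=8]]
   so B = (4, 8)

B = (4, 8)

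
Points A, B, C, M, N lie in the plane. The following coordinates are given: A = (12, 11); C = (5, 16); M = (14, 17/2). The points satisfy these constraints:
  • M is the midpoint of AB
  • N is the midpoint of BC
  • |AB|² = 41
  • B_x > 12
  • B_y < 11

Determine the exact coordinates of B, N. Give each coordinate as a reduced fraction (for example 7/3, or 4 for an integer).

B = (16, 6)
N = (21/2, 11)

1. B_x = 16  [B = 2·M−A = 2·(14, 17/2)−(12, 11)]
2. B_y = 6  [B = 2·M−A = 2·(14, 17/2)−(12, 11)]
   so B = (16, 6)
3. N_x = 21/2  [2·N = B+C = (16, 6)+(5, 16)]
4. N_y = 11  [2·N = B+C = (16, 6)+(5, 16)]
   so N = (21/2, 11)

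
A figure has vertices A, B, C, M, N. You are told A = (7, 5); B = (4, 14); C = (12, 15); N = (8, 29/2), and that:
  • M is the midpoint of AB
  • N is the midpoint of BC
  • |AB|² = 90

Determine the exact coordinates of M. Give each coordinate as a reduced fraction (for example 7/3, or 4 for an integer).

1. M_x = 11/2  [2·M = A+B = (7, 5)+(4, 14)]
2. M_y = 19/2  [2·M = A+B = (7, 5)+(4, 14)]
   so M = (11/2, 19/2)

M = (11/2, 19/2)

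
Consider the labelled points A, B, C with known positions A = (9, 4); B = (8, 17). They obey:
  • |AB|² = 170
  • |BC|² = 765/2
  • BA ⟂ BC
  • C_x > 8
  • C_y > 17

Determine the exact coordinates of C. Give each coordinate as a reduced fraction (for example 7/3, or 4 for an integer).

C = (55/2, 37/2)

1. C_x = 55/2  [[BA ⟂ BC ⇒ 1x-13y+213=0] ∩ [|C−(8, 17)|²=765/2]]
2. C_y = 37/2  [[BA ⟂ BC ⇒ 1x-13y+213=0] ∩ [|C−(8, 17)|²=765/2]]
   so C = (55/2, 37/2)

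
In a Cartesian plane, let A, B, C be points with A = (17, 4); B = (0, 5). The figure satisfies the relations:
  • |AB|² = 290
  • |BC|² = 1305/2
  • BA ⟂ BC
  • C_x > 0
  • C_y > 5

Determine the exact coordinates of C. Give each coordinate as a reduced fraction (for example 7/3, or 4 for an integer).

C = (3/2, 61/2)

1. C_x = 3/2  [[BA ⟂ BC ⇒ 17x-1y+5=0] ∩ [|C−(0, 5)|²=1305/2]]
2. C_y = 61/2  [[BA ⟂ BC ⇒ 17x-1y+5=0] ∩ [|C−(0, 5)|²=1305/2]]
   so C = (3/2, 61/2)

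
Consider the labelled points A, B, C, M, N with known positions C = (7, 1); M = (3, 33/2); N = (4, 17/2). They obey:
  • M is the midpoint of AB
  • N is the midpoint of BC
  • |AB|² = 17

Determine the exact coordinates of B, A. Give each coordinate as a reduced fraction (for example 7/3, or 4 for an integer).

1. B_x = 1  [B = 2·N−C = 2·(4, 17/2)−(7, 1)]
2. B_y = 16  [B = 2·N−C = 2·(4, 17/2)−(7, 1)]
   so B = (1, 16)
3. A_x = 5  [A = 2·M−B = 2·(3, 33/2)−(1, 16)]
4. A_y = 17  [A = 2·M−B = 2·(3, 33/2)−(1, 16)]
   so A = (5, 17)

B = (1, 16)
A = (5, 17)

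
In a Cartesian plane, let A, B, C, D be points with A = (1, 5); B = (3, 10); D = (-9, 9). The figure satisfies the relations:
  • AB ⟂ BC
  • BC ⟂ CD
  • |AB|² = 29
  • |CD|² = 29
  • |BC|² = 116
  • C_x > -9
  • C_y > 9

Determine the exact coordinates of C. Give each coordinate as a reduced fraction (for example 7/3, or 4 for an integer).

1. C_x = -7  [[AB ⟂ BC ⇒ 2x+5y-56=0] ∩ [|C−(-9, 9)|²=29]]
2. C_y = 14  [[AB ⟂ BC ⇒ 2x+5y-56=0] ∩ [|C−(-9, 9)|²=29]]
   so C = (-7, 14)

C = (-7, 14)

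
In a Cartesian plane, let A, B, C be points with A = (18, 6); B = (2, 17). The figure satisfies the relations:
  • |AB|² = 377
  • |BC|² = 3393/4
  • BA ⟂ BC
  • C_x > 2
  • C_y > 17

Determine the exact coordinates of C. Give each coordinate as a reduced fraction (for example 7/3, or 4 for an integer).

C = (37/2, 41)

1. C_x = 37/2  [[BA ⟂ BC ⇒ 16x-11y+155=0] ∩ [|C−(2, 17)|²=3393/4]]
2. C_y = 41  [[BA ⟂ BC ⇒ 16x-11y+155=0] ∩ [|C−(2, 17)|²=3393/4]]
   so C = (37/2, 41)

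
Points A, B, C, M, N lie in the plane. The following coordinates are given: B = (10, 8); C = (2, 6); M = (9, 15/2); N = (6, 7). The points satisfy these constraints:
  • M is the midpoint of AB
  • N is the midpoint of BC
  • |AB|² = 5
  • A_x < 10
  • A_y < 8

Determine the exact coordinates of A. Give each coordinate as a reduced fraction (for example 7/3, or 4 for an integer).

A = (8, 7)

1. A_x = 8  [A = 2·M−B = 2·(9, 15/2)−(10, 8)]
2. A_y = 7  [A = 2·M−B = 2·(9, 15/2)−(10, 8)]
   so A = (8, 7)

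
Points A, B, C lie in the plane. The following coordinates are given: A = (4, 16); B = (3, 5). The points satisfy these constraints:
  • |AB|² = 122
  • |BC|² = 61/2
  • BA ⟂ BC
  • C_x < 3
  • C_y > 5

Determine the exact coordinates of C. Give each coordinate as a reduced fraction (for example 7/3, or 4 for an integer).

C = (-5/2, 11/2)

1. C_x = -5/2  [[BA ⟂ BC ⇒ 1x+11y-58=0] ∩ [|C−(3, 5)|²=61/2]]
2. C_y = 11/2  [[BA ⟂ BC ⇒ 1x+11y-58=0] ∩ [|C−(3, 5)|²=61/2]]
   so C = (-5/2, 11/2)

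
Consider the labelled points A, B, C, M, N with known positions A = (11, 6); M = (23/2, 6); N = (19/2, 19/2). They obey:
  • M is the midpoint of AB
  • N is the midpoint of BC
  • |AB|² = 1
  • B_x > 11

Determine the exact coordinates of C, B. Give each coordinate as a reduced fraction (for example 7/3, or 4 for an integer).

1. B_x = 12  [B = 2·M−A = 2·(23/2, 6)−(11, 6)]
2. B_y = 6  [B = 2·M−A = 2·(23/2, 6)−(11, 6)]
   so B = (12, 6)
3. C_x = 7  [C = 2·N−B = 2·(19/2, 19/2)−(12, 6)]
4. C_y = 13  [C = 2·N−B = 2·(19/2, 19/2)−(12, 6)]
   so C = (7, 13)

C = (7, 13)
B = (12, 6)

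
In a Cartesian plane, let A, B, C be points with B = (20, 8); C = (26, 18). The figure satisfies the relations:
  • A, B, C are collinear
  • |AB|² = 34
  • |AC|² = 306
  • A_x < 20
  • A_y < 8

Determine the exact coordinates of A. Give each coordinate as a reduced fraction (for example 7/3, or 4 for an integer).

A = (17, 3)

1. A_x = 17  [[A, B, C are collinear ⇒ -10x+6y+152=0] ∩ [|A−(20, 8)|²=34]]
2. A_y = 3  [[A, B, C are collinear ⇒ -10x+6y+152=0] ∩ [|A−(20, 8)|²=34]]
   so A = (17, 3)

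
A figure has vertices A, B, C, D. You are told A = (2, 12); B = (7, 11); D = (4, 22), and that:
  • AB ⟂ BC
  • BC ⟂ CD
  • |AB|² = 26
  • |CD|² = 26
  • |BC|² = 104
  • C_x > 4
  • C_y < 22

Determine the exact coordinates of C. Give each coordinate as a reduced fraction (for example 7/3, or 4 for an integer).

C = (9, 21)

1. C_x = 9  [[AB ⟂ BC ⇒ 5x-1y-24=0] ∩ [|C−(4, 22)|²=26]]
2. C_y = 21  [[AB ⟂ BC ⇒ 5x-1y-24=0] ∩ [|C−(4, 22)|²=26]]
   so C = (9, 21)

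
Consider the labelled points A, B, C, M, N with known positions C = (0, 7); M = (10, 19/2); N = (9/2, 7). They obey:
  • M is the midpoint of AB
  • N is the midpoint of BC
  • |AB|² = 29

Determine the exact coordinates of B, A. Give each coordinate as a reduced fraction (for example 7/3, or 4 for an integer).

B = (9, 7)
A = (11, 12)

1. B_x = 9  [B = 2·N−C = 2·(9/2, 7)−(0, 7)]
2. B_y = 7  [B = 2·N−C = 2·(9/2, 7)−(0, 7)]
   so B = (9, 7)
3. A_x = 11  [A = 2·M−B = 2·(10, 19/2)−(9, 7)]
4. A_y = 12  [A = 2·M−B = 2·(10, 19/2)−(9, 7)]
   so A = (11, 12)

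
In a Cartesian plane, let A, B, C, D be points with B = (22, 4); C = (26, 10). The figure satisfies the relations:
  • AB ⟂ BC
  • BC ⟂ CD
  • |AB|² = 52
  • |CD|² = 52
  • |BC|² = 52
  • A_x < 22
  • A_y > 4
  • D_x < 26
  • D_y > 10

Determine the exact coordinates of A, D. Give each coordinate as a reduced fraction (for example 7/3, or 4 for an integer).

A = (16, 8)
D = (20, 14)

1. A_x = 16  [[AB ⟂ BC ⇒ -4x-6y+112=0] ∩ [|A−(22, 4)|²=52]]
2. A_y = 8  [[AB ⟂ BC ⇒ -4x-6y+112=0] ∩ [|A−(22, 4)|²=52]]
   so A = (16, 8)
3. D_x = 20  [[BC ⟂ CD ⇒ 4x+6y-164=0] ∩ [|D−(26, 10)|²=52]]
4. D_y = 14  [[BC ⟂ CD ⇒ 4x+6y-164=0] ∩ [|D−(26, 10)|²=52]]
   so D = (20, 14)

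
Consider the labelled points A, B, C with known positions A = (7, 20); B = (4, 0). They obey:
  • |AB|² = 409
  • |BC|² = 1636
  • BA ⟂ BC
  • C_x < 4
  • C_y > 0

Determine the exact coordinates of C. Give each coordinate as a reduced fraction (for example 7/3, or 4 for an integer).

1. C_x = -36  [[BA ⟂ BC ⇒ 3x+20y-12=0] ∩ [|C−(4, 0)|²=1636]]
2. C_y = 6  [[BA ⟂ BC ⇒ 3x+20y-12=0] ∩ [|C−(4, 0)|²=1636]]
   so C = (-36, 6)

C = (-36, 6)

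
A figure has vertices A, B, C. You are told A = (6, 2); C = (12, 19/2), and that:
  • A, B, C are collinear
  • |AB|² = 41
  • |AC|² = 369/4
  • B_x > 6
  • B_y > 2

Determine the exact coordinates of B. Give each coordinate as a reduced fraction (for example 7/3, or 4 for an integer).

B = (10, 7)

1. B_x = 10  [[A, B, C are collinear ⇒ 15/2x-6y-33=0] ∩ [|B−(6, 2)|²=41]]
2. B_y = 7  [[A, B, C are collinear ⇒ 15/2x-6y-33=0] ∩ [|B−(6, 2)|²=41]]
   so B = (10, 7)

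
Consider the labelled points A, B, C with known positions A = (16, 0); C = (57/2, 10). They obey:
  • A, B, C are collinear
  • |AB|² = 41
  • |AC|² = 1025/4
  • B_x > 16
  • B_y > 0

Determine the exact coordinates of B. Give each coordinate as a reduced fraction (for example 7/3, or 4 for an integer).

1. B_x = 21  [[A, B, C are collinear ⇒ 10x-25/2y-160=0] ∩ [|B−(16, 0)|²=41]]
2. B_y = 4  [[A, B, C are collinear ⇒ 10x-25/2y-160=0] ∩ [|B−(16, 0)|²=41]]
   so B = (21, 4)

B = (21, 4)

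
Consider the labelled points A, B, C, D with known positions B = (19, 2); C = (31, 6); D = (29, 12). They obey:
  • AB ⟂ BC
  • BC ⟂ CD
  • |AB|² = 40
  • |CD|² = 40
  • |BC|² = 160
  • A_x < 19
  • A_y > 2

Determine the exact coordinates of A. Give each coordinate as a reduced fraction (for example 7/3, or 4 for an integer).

A = (17, 8)

1. A_x = 17  [[AB ⟂ BC ⇒ -12x-4y+236=0] ∩ [|A−(19, 2)|²=40]]
2. A_y = 8  [[AB ⟂ BC ⇒ -12x-4y+236=0] ∩ [|A−(19, 2)|²=40]]
   so A = (17, 8)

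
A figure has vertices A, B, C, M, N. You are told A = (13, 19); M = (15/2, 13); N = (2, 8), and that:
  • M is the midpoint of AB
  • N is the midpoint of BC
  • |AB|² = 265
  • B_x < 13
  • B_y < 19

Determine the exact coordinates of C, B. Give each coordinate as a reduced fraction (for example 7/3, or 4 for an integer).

C = (2, 9)
B = (2, 7)

1. B_x = 2  [B = 2·M−A = 2·(15/2, 13)−(13, 19)]
2. B_y = 7  [B = 2·M−A = 2·(15/2, 13)−(13, 19)]
   so B = (2, 7)
3. C_x = 2  [C = 2·N−B = 2·(2, 8)−(2, 7)]
4. C_y = 9  [C = 2·N−B = 2·(2, 8)−(2, 7)]
   so C = (2, 9)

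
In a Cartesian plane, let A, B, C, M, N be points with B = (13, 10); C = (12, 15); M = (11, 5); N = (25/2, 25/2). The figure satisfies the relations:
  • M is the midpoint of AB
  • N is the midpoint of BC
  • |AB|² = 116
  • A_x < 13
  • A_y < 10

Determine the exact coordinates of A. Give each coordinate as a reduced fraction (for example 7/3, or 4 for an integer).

1. A_x = 9  [A = 2·M−B = 2·(11, 5)−(13, 10)]
2. A_y = 0  [A = 2·M−B = 2·(11, 5)−(13, 10)]
   so A = (9, 0)

A = (9, 0)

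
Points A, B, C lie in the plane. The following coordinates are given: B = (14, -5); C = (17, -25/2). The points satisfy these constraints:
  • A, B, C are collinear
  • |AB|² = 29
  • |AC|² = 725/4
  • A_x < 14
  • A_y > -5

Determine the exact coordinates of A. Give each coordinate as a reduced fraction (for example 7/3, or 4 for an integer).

1. A_x = 12  [[A, B, C are collinear ⇒ 15/2x+3y-90=0] ∩ [|A−(14, -5)|²=29]]
2. A_y = 0  [[A, B, C are collinear ⇒ 15/2x+3y-90=0] ∩ [|A−(14, -5)|²=29]]
   so A = (12, 0)

A = (12, 0)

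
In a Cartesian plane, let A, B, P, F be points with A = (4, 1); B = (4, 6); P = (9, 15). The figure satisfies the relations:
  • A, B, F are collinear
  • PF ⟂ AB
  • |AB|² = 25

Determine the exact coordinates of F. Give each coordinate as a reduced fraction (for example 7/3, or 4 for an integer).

1. F_x = 4  [[A, B, F are collinear ⇒ -5x+20=0] ∩ [PF ⟂ AB ⇒ 5y-75=0]]
2. F_y = 15  [[A, B, F are collinear ⇒ -5x+20=0] ∩ [PF ⟂ AB ⇒ 5y-75=0]]
   so F = (4, 15)

F = (4, 15)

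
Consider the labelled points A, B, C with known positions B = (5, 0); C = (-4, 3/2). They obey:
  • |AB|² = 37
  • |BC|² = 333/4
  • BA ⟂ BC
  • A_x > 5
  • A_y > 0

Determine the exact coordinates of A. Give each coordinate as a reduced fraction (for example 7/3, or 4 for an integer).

1. A_x = 6  [[BA ⟂ BC ⇒ -9x+3/2y+45=0] ∩ [|A−(5, 0)|²=37]]
2. A_y = 6  [[BA ⟂ BC ⇒ -9x+3/2y+45=0] ∩ [|A−(5, 0)|²=37]]
   so A = (6, 6)

A = (6, 6)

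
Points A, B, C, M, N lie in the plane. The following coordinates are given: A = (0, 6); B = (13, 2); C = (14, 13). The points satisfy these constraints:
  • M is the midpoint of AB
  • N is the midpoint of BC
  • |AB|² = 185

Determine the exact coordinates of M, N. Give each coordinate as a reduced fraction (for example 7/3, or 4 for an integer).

M = (13/2, 4)
N = (27/2, 15/2)

1. M_x = 13/2  [2·M = A+B = (0, 6)+(13, 2)]
2. M_y = 4  [2·M = A+B = (0, 6)+(13, 2)]
   so M = (13/2, 4)
3. N_x = 27/2  [2·N = B+C = (13, 2)+(14, 13)]
4. N_y = 15/2  [2·N = B+C = (13, 2)+(14, 13)]
   so N = (27/2, 15/2)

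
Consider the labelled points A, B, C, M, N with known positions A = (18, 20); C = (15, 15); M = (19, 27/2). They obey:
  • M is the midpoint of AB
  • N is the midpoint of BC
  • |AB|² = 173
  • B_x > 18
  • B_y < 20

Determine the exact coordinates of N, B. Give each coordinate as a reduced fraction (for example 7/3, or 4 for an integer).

N = (35/2, 11)
B = (20, 7)

1. B_x = 20  [B = 2·M−A = 2·(19, 27/2)−(18, 20)]
2. B_y = 7  [B = 2·M−A = 2·(19, 27/2)−(18, 20)]
   so B = (20, 7)
3. N_x = 35/2  [2·N = B+C = (20, 7)+(15, 15)]
4. N_y = 11  [2·N = B+C = (20, 7)+(15, 15)]
   so N = (35/2, 11)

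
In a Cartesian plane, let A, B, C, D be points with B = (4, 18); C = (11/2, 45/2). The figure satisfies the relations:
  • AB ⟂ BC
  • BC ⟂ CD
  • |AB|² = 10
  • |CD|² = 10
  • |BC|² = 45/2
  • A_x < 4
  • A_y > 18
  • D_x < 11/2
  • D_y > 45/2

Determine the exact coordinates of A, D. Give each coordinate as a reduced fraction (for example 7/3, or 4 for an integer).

1. A_x = 1  [[AB ⟂ BC ⇒ -3/2x-9/2y+87=0] ∩ [|A−(4, 18)|²=10]]
2. A_y = 19  [[AB ⟂ BC ⇒ -3/2x-9/2y+87=0] ∩ [|A−(4, 18)|²=10]]
   so A = (1, 19)
3. D_x = 5/2  [[BC ⟂ CD ⇒ 3/2x+9/2y-219/2=0] ∩ [|D−(11/2, 45/2)|²=10]]
4. D_y = 47/2  [[BC ⟂ CD ⇒ 3/2x+9/2y-219/2=0] ∩ [|D−(11/2, 45/2)|²=10]]
   so D = (5/2, 47/2)

A = (1, 19)
D = (5/2, 47/2)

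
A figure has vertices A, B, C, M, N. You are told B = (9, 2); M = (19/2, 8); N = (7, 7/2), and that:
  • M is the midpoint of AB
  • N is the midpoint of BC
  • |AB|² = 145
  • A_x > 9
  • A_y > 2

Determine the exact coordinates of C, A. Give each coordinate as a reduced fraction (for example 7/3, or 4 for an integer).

C = (5, 5)
A = (10, 14)

1. A_x = 10  [A = 2·M−B = 2·(19/2, 8)−(9, 2)]
2. A_y = 14  [A = 2·M−B = 2·(19/2, 8)−(9, 2)]
   so A = (10, 14)
3. C_x = 5  [C = 2·N−B = 2·(7, 7/2)−(9, 2)]
4. C_y = 5  [C = 2·N−B = 2·(7, 7/2)−(9, 2)]
   so C = (5, 5)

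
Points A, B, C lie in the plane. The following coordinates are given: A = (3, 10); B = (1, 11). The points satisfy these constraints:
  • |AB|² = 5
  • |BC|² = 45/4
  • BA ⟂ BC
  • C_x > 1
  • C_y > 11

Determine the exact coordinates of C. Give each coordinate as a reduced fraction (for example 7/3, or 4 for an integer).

C = (5/2, 14)

1. C_x = 5/2  [[BA ⟂ BC ⇒ 2x-1y+9=0] ∩ [|C−(1, 11)|²=45/4]]
2. C_y = 14  [[BA ⟂ BC ⇒ 2x-1y+9=0] ∩ [|C−(1, 11)|²=45/4]]
   so C = (5/2, 14)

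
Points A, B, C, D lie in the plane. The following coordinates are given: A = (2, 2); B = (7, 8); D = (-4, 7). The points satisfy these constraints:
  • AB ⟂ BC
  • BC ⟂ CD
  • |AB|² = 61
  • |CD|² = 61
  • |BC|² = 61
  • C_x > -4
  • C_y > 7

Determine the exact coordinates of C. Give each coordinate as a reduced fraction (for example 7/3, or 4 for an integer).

1. C_x = 1  [[AB ⟂ BC ⇒ 5x+6y-83=0] ∩ [|C−(-4, 7)|²=61]]
2. C_y = 13  [[AB ⟂ BC ⇒ 5x+6y-83=0] ∩ [|C−(-4, 7)|²=61]]
   so C = (1, 13)

C = (1, 13)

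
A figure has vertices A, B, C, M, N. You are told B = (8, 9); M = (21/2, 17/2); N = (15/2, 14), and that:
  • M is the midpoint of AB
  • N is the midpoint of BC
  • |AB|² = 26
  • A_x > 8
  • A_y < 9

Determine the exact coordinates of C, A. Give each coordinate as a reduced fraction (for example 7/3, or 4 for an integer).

C = (7, 19)
A = (13, 8)

1. A_x = 13  [A = 2·M−B = 2·(21/2, 17/2)−(8, 9)]
2. A_y = 8  [A = 2·M−B = 2·(21/2, 17/2)−(8, 9)]
   so A = (13, 8)
3. C_x = 7  [C = 2·N−B = 2·(15/2, 14)−(8, 9)]
4. C_y = 19  [C = 2·N−B = 2·(15/2, 14)−(8, 9)]
   so C = (7, 19)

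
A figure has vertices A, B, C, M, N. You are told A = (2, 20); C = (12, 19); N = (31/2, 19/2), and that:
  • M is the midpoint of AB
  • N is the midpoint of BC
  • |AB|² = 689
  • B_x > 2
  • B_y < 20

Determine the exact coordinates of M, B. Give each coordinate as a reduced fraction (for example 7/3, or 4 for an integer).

M = (21/2, 10)
B = (19, 0)

1. B_x = 19  [B = 2·N−C = 2·(31/2, 19/2)−(12, 19)]
2. B_y = 0  [B = 2·N−C = 2·(31/2, 19/2)−(12, 19)]
   so B = (19, 0)
3. M_x = 21/2  [2·M = A+B = (2, 20)+(19, 0)]
4. M_y = 10  [2·M = A+B = (2, 20)+(19, 0)]
   so M = (21/2, 10)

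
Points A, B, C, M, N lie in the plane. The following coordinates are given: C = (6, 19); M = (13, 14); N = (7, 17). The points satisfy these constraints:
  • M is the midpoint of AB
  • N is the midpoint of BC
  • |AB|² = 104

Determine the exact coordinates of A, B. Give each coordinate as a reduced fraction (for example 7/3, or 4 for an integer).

A = (18, 13)
B = (8, 15)

1. B_x = 8  [B = 2·N−C = 2·(7, 17)−(6, 19)]
2. B_y = 15  [B = 2·N−C = 2·(7, 17)−(6, 19)]
   so B = (8, 15)
3. A_x = 18  [A = 2·M−B = 2·(13, 14)−(8, 15)]
4. A_y = 13  [A = 2·M−B = 2·(13, 14)−(8, 15)]
   so A = (18, 13)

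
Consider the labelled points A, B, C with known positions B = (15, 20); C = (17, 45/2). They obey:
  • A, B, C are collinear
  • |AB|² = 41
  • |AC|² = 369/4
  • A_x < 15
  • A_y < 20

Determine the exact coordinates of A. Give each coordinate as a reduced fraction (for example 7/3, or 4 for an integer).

1. A_x = 11  [[A, B, C are collinear ⇒ -5/2x+2y-5/2=0] ∩ [|A−(15, 20)|²=41]]
2. A_y = 15  [[A, B, C are collinear ⇒ -5/2x+2y-5/2=0] ∩ [|A−(15, 20)|²=41]]
   so A = (11, 15)

A = (11, 15)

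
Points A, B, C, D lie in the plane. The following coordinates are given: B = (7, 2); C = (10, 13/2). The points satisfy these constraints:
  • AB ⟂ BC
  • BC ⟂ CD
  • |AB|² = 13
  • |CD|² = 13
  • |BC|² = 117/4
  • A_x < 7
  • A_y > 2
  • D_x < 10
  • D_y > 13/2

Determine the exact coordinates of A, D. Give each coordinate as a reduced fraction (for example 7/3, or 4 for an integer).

1. A_x = 4  [[AB ⟂ BC ⇒ -3x-9/2y+30=0] ∩ [|A−(7, 2)|²=13]]
2. A_y = 4  [[AB ⟂ BC ⇒ -3x-9/2y+30=0] ∩ [|A−(7, 2)|²=13]]
   so A = (4, 4)
3. D_x = 7  [[BC ⟂ CD ⇒ 3x+9/2y-237/4=0] ∩ [|D−(10, 13/2)|²=13]]
4. D_y = 17/2  [[BC ⟂ CD ⇒ 3x+9/2y-237/4=0] ∩ [|D−(10, 13/2)|²=13]]
   so D = (7, 17/2)

A = (4, 4)
D = (7, 17/2)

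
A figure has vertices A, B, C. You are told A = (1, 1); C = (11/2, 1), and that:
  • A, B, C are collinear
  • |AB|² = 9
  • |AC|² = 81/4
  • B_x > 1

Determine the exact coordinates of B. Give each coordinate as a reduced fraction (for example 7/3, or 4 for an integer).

1. B_x = 4  [[A, B, C are collinear ⇒ -9/2y+9/2=0] ∩ [|B−(1, 1)|²=9]]
2. B_y = 1  [[A, B, C are collinear ⇒ -9/2y+9/2=0] ∩ [|B−(1, 1)|²=9]]
   so B = (4, 1)

B = (4, 1)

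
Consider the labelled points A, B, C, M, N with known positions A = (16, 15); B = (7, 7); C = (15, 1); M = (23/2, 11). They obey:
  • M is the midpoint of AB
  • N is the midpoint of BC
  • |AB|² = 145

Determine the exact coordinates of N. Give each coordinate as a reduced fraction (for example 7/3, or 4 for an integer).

N = (11, 4)

1. N_x = 11  [2·N = B+C = (7, 7)+(15, 1)]
2. N_y = 4  [2·N = B+C = (7, 7)+(15, 1)]
   so N = (11, 4)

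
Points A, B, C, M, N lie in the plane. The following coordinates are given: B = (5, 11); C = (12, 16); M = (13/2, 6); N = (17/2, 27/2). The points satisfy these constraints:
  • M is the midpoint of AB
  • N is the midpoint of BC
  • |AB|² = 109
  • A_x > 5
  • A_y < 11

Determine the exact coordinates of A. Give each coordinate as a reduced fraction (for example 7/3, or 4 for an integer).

A = (8, 1)

1. A_x = 8  [A = 2·M−B = 2·(13/2, 6)−(5, 11)]
2. A_y = 1  [A = 2·M−B = 2·(13/2, 6)−(5, 11)]
   so A = (8, 1)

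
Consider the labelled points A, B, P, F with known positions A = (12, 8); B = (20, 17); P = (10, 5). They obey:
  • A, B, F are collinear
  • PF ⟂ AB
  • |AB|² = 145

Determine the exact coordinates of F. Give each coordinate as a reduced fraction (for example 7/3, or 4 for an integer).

F = (1396/145, 773/145)

1. F_x = 1396/145  [[A, B, F are collinear ⇒ -9x+8y+44=0] ∩ [PF ⟂ AB ⇒ 8x+9y-125=0]]
2. F_y = 773/145  [[A, B, F are collinear ⇒ -9x+8y+44=0] ∩ [PF ⟂ AB ⇒ 8x+9y-125=0]]
   so F = (1396/145, 773/145)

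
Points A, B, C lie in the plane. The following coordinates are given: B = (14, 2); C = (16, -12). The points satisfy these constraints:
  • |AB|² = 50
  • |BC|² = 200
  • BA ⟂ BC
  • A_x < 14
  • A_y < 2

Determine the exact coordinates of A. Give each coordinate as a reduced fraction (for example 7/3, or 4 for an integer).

A = (7, 1)

1. A_x = 7  [[BA ⟂ BC ⇒ 2x-14y=0] ∩ [|A−(14, 2)|²=50]]
2. A_y = 1  [[BA ⟂ BC ⇒ 2x-14y=0] ∩ [|A−(14, 2)|²=50]]
   so A = (7, 1)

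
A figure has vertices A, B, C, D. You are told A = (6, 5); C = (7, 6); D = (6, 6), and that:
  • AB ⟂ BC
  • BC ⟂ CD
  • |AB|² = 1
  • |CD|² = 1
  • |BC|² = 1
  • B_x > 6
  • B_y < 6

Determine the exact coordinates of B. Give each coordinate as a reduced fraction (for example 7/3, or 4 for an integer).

B = (7, 5)

1. B_x = 7  [[BC ⟂ CD ⇒ 1x-7=0] ∩ [|B−(6, 5)|²=1]]
2. B_y = 5  [[BC ⟂ CD ⇒ 1x-7=0] ∩ [|B−(6, 5)|²=1]]
   so B = (7, 5)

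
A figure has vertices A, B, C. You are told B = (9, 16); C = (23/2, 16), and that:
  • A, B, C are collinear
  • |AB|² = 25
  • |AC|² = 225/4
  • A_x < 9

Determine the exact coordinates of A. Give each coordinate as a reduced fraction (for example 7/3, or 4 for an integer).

1. A_x = 4  [[A, B, C are collinear ⇒ 5/2y-40=0] ∩ [|A−(9, 16)|²=25]]
2. A_y = 16  [[A, B, C are collinear ⇒ 5/2y-40=0] ∩ [|A−(9, 16)|²=25]]
   so A = (4, 16)

A = (4, 16)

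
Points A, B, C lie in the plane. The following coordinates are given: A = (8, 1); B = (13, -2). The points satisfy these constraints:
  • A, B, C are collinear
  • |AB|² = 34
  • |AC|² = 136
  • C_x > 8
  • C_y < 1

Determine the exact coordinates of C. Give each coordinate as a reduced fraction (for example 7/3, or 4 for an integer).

C = (18, -5)

1. C_x = 18  [[A, B, C are collinear ⇒ 3x+5y-29=0] ∩ [|C−(8, 1)|²=136]]
2. C_y = -5  [[A, B, C are collinear ⇒ 3x+5y-29=0] ∩ [|C−(8, 1)|²=136]]
   so C = (18, -5)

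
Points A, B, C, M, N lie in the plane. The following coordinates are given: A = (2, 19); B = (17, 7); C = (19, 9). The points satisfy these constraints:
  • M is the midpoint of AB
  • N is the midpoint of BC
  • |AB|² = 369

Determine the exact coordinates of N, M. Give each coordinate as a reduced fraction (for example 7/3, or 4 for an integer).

1. M_x = 19/2  [2·M = A+B = (2, 19)+(17, 7)]
2. M_y = 13  [2·M = A+B = (2, 19)+(17, 7)]
   so M = (19/2, 13)
3. N_x = 18  [2·N = B+C = (17, 7)+(19, 9)]
4. N_y = 8  [2·N = B+C = (17, 7)+(19, 9)]
   so N = (18, 8)

N = (18, 8)
M = (19/2, 13)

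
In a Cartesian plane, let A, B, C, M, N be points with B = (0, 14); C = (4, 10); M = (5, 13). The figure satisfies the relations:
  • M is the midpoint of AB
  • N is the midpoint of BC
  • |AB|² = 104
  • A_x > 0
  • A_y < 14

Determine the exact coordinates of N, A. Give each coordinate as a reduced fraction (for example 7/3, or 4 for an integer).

N = (2, 12)
A = (10, 12)

1. A_x = 10  [A = 2·M−B = 2·(5, 13)−(0, 14)]
2. A_y = 12  [A = 2·M−B = 2·(5, 13)−(0, 14)]
   so A = (10, 12)
3. N_x = 2  [2·N = B+C = (0, 14)+(4, 10)]
4. N_y = 12  [2·N = B+C = (0, 14)+(4, 10)]
   so N = (2, 12)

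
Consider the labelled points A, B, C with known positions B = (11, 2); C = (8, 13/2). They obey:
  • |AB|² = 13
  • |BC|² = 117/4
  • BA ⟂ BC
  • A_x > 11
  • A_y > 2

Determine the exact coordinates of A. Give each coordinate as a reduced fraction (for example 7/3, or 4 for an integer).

1. A_x = 14  [[BA ⟂ BC ⇒ -3x+9/2y+24=0] ∩ [|A−(11, 2)|²=13]]
2. A_y = 4  [[BA ⟂ BC ⇒ -3x+9/2y+24=0] ∩ [|A−(11, 2)|²=13]]
   so A = (14, 4)

A = (14, 4)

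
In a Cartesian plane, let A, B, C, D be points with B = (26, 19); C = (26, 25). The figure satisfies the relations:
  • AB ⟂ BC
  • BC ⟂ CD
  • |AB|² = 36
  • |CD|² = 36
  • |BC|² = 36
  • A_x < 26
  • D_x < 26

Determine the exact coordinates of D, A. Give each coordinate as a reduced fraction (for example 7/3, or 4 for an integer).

D = (20, 25)
A = (20, 19)

1. D_x = 20  [[BC ⟂ CD ⇒ 6y-150=0] ∩ [|D−(26, 25)|²=36]]
2. D_y = 25  [[BC ⟂ CD ⇒ 6y-150=0] ∩ [|D−(26, 25)|²=36]]
   so D = (20, 25)
3. A_x = 20  [[AB ⟂ BC ⇒ -6y+114=0] ∩ [|A−(26, 19)|²=36]]
4. A_y = 19  [[AB ⟂ BC ⇒ -6y+114=0] ∩ [|A−(26, 19)|²=36]]
   so A = (20, 19)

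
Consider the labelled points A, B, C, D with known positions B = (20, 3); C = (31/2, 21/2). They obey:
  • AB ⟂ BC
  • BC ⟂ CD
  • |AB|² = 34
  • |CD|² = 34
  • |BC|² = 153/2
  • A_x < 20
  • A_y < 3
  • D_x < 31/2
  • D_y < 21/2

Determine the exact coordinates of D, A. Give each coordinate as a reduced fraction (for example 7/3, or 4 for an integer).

1. D_x = 21/2  [[BC ⟂ CD ⇒ -9/2x+15/2y-9=0] ∩ [|D−(31/2, 21/2)|²=34]]
2. D_y = 15/2  [[BC ⟂ CD ⇒ -9/2x+15/2y-9=0] ∩ [|D−(31/2, 21/2)|²=34]]
   so D = (21/2, 15/2)
3. A_x = 15  [[AB ⟂ BC ⇒ 9/2x-15/2y-135/2=0] ∩ [|A−(20, 3)|²=34]]
4. A_y = 0  [[AB ⟂ BC ⇒ 9/2x-15/2y-135/2=0] ∩ [|A−(20, 3)|²=34]]
   so A = (15, 0)

D = (21/2, 15/2)
A = (15, 0)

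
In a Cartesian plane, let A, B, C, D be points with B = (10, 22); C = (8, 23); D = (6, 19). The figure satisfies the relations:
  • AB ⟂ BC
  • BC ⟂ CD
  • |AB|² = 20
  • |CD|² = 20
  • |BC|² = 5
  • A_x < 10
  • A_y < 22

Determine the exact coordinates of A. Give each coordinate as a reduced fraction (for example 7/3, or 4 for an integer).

1. A_x = 8  [[AB ⟂ BC ⇒ 2x-1y+2=0] ∩ [|A−(10, 22)|²=20]]
2. A_y = 18  [[AB ⟂ BC ⇒ 2x-1y+2=0] ∩ [|A−(10, 22)|²=20]]
   so A = (8, 18)

A = (8, 18)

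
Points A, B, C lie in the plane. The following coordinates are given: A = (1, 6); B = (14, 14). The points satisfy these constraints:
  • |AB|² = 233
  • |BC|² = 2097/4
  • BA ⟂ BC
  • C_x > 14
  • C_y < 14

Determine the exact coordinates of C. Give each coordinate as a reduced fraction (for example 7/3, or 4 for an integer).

C = (26, -11/2)

1. C_x = 26  [[BA ⟂ BC ⇒ -13x-8y+294=0] ∩ [|C−(14, 14)|²=2097/4]]
2. C_y = -11/2  [[BA ⟂ BC ⇒ -13x-8y+294=0] ∩ [|C−(14, 14)|²=2097/4]]
   so C = (26, -11/2)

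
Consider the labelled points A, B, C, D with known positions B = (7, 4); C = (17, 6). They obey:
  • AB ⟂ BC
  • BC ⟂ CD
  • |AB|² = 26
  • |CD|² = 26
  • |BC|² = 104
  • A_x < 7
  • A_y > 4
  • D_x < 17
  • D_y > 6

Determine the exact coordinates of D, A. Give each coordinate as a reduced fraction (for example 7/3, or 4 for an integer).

1. D_x = 16  [[BC ⟂ CD ⇒ 10x+2y-182=0] ∩ [|D−(17, 6)|²=26]]
2. D_y = 11  [[BC ⟂ CD ⇒ 10x+2y-182=0] ∩ [|D−(17, 6)|²=26]]
   so D = (16, 11)
3. A_x = 6  [[AB ⟂ BC ⇒ -10x-2y+78=0] ∩ [|A−(7, 4)|²=26]]
4. A_y = 9  [[AB ⟂ BC ⇒ -10x-2y+78=0] ∩ [|A−(7, 4)|²=26]]
   so A = (6, 9)

D = (16, 11)
A = (6, 9)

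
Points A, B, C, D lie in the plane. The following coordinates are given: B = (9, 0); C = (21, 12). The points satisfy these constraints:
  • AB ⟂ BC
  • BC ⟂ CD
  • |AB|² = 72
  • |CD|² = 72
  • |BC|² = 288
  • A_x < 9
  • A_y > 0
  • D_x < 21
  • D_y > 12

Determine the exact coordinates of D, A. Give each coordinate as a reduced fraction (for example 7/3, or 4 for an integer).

D = (15, 18)
A = (3, 6)

1. D_x = 15  [[BC ⟂ CD ⇒ 12x+12y-396=0] ∩ [|D−(21, 12)|²=72]]
2. D_y = 18  [[BC ⟂ CD ⇒ 12x+12y-396=0] ∩ [|D−(21, 12)|²=72]]
   so D = (15, 18)
3. A_x = 3  [[AB ⟂ BC ⇒ -12x-12y+108=0] ∩ [|A−(9, 0)|²=72]]
4. A_y = 6  [[AB ⟂ BC ⇒ -12x-12y+108=0] ∩ [|A−(9, 0)|²=72]]
   so A = (3, 6)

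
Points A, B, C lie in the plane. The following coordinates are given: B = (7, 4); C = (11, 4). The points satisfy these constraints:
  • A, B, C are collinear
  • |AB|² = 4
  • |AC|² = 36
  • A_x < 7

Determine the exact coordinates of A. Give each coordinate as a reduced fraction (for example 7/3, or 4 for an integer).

A = (5, 4)

1. A_x = 5  [[A, B, C are collinear ⇒ 4y-16=0] ∩ [|A−(7, 4)|²=4]]
2. A_y = 4  [[A, B, C are collinear ⇒ 4y-16=0] ∩ [|A−(7, 4)|²=4]]
   so A = (5, 4)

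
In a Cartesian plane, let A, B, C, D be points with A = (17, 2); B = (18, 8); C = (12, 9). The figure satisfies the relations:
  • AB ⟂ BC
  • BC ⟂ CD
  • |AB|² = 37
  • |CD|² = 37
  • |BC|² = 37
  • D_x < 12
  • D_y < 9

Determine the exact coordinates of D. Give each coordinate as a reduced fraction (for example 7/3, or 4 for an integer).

D = (11, 3)

1. D_x = 11  [[BC ⟂ CD ⇒ -6x+1y+63=0] ∩ [|D−(12, 9)|²=37]]
2. D_y = 3  [[BC ⟂ CD ⇒ -6x+1y+63=0] ∩ [|D−(12, 9)|²=37]]
   so D = (11, 3)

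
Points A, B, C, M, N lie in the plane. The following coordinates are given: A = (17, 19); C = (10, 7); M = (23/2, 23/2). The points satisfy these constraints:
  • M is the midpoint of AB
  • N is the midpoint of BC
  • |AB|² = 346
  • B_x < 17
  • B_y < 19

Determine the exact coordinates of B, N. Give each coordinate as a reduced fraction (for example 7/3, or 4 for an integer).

B = (6, 4)
N = (8, 11/2)

1. B_x = 6  [B = 2·M−A = 2·(23/2, 23/2)−(17, 19)]
2. B_y = 4  [B = 2·M−A = 2·(23/2, 23/2)−(17, 19)]
   so B = (6, 4)
3. N_x = 8  [2·N = B+C = (6, 4)+(10, 7)]
4. N_y = 11/2  [2·N = B+C = (6, 4)+(10, 7)]
   so N = (8, 11/2)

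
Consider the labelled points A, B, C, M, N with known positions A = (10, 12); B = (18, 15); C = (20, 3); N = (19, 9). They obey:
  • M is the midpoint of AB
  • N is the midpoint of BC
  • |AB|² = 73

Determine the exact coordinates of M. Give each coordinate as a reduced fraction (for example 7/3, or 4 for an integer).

M = (14, 27/2)

1. M_x = 14  [2·M = A+B = (10, 12)+(18, 15)]
2. M_y = 27/2  [2·M = A+B = (10, 12)+(18, 15)]
   so M = (14, 27/2)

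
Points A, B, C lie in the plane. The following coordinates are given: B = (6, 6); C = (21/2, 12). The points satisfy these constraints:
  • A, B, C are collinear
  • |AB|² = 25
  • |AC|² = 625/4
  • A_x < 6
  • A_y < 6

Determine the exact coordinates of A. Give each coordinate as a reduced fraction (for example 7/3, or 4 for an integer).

1. A_x = 3  [[A, B, C are collinear ⇒ -6x+9/2y+9=0] ∩ [|A−(6, 6)|²=25]]
2. A_y = 2  [[A, B, C are collinear ⇒ -6x+9/2y+9=0] ∩ [|A−(6, 6)|²=25]]
   so A = (3, 2)

A = (3, 2)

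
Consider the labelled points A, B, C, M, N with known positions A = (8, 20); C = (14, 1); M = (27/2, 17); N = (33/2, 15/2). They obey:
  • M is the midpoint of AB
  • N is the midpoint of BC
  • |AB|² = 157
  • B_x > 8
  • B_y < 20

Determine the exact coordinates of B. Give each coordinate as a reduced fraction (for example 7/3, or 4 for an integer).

B = (19, 14)

1. B_x = 19  [B = 2·M−A = 2·(27/2, 17)−(8, 20)]
2. B_y = 14  [B = 2·M−A = 2·(27/2, 17)−(8, 20)]
   so B = (19, 14)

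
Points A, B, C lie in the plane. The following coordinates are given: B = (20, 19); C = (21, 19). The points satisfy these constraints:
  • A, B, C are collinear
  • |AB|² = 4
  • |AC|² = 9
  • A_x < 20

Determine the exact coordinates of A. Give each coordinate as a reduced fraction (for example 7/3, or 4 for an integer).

A = (18, 19)

1. A_x = 18  [[A, B, C are collinear ⇒ 1y-19=0] ∩ [|A−(20, 19)|²=4]]
2. A_y = 19  [[A, B, C are collinear ⇒ 1y-19=0] ∩ [|A−(20, 19)|²=4]]
   so A = (18, 19)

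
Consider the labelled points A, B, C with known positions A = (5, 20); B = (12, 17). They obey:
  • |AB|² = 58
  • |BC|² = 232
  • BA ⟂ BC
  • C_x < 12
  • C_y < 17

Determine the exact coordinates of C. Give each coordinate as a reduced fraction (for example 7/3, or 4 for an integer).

C = (6, 3)

1. C_x = 6  [[BA ⟂ BC ⇒ -7x+3y+33=0] ∩ [|C−(12, 17)|²=232]]
2. C_y = 3  [[BA ⟂ BC ⇒ -7x+3y+33=0] ∩ [|C−(12, 17)|²=232]]
   so C = (6, 3)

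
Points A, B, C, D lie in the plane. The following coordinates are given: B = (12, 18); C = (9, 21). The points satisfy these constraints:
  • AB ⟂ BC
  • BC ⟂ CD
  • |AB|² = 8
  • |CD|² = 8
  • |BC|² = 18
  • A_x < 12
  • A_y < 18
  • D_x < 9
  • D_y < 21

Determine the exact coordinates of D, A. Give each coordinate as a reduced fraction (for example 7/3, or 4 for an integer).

D = (7, 19)
A = (10, 16)

1. D_x = 7  [[BC ⟂ CD ⇒ -3x+3y-36=0] ∩ [|D−(9, 21)|²=8]]
2. D_y = 19  [[BC ⟂ CD ⇒ -3x+3y-36=0] ∩ [|D−(9, 21)|²=8]]
   so D = (7, 19)
3. A_x = 10  [[AB ⟂ BC ⇒ 3x-3y+18=0] ∩ [|A−(12, 18)|²=8]]
4. A_y = 16  [[AB ⟂ BC ⇒ 3x-3y+18=0] ∩ [|A−(12, 18)|²=8]]
   so A = (10, 16)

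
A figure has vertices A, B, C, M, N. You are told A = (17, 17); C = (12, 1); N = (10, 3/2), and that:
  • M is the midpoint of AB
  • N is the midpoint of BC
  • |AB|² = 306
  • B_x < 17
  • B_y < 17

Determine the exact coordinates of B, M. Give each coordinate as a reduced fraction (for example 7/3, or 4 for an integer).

B = (8, 2)
M = (25/2, 19/2)

1. B_x = 8  [B = 2·N−C = 2·(10, 3/2)−(12, 1)]
2. B_y = 2  [B = 2·N−C = 2·(10, 3/2)−(12, 1)]
   so B = (8, 2)
3. M_x = 25/2  [2·M = A+B = (17, 17)+(8, 2)]
4. M_y = 19/2  [2·M = A+B = (17, 17)+(8, 2)]
   so M = (25/2, 19/2)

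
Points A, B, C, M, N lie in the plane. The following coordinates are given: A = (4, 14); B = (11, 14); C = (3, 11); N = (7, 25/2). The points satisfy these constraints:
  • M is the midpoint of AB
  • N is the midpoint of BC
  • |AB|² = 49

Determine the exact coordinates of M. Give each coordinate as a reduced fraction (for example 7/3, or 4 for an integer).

M = (15/2, 14)

1. M_x = 15/2  [2·M = A+B = (4, 14)+(11, 14)]
2. M_y = 14  [2·M = A+B = (4, 14)+(11, 14)]
   so M = (15/2, 14)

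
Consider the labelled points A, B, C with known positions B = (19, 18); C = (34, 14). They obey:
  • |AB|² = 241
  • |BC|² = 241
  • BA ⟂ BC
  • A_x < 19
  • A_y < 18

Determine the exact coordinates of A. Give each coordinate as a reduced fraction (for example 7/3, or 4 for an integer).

1. A_x = 15  [[BA ⟂ BC ⇒ 15x-4y-213=0] ∩ [|A−(19, 18)|²=241]]
2. A_y = 3  [[BA ⟂ BC ⇒ 15x-4y-213=0] ∩ [|A−(19, 18)|²=241]]
   so A = (15, 3)

A = (15, 3)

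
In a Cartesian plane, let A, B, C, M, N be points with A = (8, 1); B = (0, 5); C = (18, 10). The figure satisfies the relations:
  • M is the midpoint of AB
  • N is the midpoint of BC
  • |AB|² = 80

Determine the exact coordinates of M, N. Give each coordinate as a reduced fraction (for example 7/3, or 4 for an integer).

M = (4, 3)
N = (9, 15/2)

1. M_x = 4  [2·M = A+B = (8, 1)+(0, 5)]
2. M_y = 3  [2·M = A+B = (8, 1)+(0, 5)]
   so M = (4, 3)
3. N_x = 9  [2·N = B+C = (0, 5)+(18, 10)]
4. N_y = 15/2  [2·N = B+C = (0, 5)+(18, 10)]
   so N = (9, 15/2)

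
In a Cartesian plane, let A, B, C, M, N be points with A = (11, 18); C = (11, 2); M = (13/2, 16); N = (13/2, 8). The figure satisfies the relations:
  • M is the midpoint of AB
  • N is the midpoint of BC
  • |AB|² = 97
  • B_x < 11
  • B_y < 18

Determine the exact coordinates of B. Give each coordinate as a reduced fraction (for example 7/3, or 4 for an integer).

B = (2, 14)

1. B_x = 2  [B = 2·M−A = 2·(13/2, 16)−(11, 18)]
2. B_y = 14  [B = 2·M−A = 2·(13/2, 16)−(11, 18)]
   so B = (2, 14)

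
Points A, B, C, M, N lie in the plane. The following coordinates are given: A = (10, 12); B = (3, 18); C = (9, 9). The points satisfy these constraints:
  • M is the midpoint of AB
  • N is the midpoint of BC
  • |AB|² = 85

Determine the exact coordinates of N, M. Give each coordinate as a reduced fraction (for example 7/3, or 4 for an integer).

1. M_x = 13/2  [2·M = A+B = (10, 12)+(3, 18)]
2. M_y = 15  [2·M = A+B = (10, 12)+(3, 18)]
   so M = (13/2, 15)
3. N_x = 6  [2·N = B+C = (3, 18)+(9, 9)]
4. N_y = 27/2  [2·N = B+C = (3, 18)+(9, 9)]
   so N = (6, 27/2)

N = (6, 27/2)
M = (13/2, 15)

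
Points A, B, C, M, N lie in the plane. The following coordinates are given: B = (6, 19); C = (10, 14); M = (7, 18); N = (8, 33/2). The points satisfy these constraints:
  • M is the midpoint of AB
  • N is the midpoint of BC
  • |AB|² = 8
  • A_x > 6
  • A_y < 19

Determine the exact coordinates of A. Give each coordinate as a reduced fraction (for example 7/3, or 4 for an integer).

1. A_x = 8  [A = 2·M−B = 2·(7, 18)−(6, 19)]
2. A_y = 17  [A = 2·M−B = 2·(7, 18)−(6, 19)]
   so A = (8, 17)

A = (8, 17)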